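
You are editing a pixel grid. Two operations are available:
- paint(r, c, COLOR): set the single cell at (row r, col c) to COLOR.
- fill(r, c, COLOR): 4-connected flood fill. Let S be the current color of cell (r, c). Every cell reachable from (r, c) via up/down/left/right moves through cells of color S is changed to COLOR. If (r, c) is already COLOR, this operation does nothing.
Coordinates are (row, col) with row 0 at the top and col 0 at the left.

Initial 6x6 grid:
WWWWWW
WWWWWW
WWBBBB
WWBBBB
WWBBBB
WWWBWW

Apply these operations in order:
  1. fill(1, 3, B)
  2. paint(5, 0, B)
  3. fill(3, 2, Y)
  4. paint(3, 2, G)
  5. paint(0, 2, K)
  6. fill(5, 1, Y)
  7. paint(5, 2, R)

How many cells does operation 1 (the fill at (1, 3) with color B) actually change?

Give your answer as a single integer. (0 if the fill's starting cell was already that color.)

After op 1 fill(1,3,B) [21 cells changed]:
BBBBBB
BBBBBB
BBBBBB
BBBBBB
BBBBBB
BBBBWW

Answer: 21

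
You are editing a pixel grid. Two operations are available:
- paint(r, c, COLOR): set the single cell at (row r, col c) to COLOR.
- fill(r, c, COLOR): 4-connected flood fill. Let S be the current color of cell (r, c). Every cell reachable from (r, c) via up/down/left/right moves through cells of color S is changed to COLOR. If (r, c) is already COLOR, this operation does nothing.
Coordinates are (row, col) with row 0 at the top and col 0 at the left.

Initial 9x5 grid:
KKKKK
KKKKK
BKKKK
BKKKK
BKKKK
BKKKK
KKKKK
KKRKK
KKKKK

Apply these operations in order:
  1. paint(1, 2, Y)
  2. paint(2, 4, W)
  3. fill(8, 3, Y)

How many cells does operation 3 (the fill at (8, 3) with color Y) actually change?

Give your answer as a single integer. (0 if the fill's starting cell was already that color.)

After op 1 paint(1,2,Y):
KKKKK
KKYKK
BKKKK
BKKKK
BKKKK
BKKKK
KKKKK
KKRKK
KKKKK
After op 2 paint(2,4,W):
KKKKK
KKYKK
BKKKW
BKKKK
BKKKK
BKKKK
KKKKK
KKRKK
KKKKK
After op 3 fill(8,3,Y) [38 cells changed]:
YYYYY
YYYYY
BYYYW
BYYYY
BYYYY
BYYYY
YYYYY
YYRYY
YYYYY

Answer: 38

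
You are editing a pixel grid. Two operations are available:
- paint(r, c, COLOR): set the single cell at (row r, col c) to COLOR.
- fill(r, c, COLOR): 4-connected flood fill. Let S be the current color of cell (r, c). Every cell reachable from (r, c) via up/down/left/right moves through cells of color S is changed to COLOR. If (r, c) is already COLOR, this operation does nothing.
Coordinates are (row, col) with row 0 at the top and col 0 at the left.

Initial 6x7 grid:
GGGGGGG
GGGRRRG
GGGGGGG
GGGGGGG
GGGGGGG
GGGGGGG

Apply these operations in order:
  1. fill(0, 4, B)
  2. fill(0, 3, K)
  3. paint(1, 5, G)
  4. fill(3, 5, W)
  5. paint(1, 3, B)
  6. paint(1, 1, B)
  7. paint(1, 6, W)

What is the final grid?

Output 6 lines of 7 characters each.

Answer: WWWWWWW
WBWBRGW
WWWWWWW
WWWWWWW
WWWWWWW
WWWWWWW

Derivation:
After op 1 fill(0,4,B) [39 cells changed]:
BBBBBBB
BBBRRRB
BBBBBBB
BBBBBBB
BBBBBBB
BBBBBBB
After op 2 fill(0,3,K) [39 cells changed]:
KKKKKKK
KKKRRRK
KKKKKKK
KKKKKKK
KKKKKKK
KKKKKKK
After op 3 paint(1,5,G):
KKKKKKK
KKKRRGK
KKKKKKK
KKKKKKK
KKKKKKK
KKKKKKK
After op 4 fill(3,5,W) [39 cells changed]:
WWWWWWW
WWWRRGW
WWWWWWW
WWWWWWW
WWWWWWW
WWWWWWW
After op 5 paint(1,3,B):
WWWWWWW
WWWBRGW
WWWWWWW
WWWWWWW
WWWWWWW
WWWWWWW
After op 6 paint(1,1,B):
WWWWWWW
WBWBRGW
WWWWWWW
WWWWWWW
WWWWWWW
WWWWWWW
After op 7 paint(1,6,W):
WWWWWWW
WBWBRGW
WWWWWWW
WWWWWWW
WWWWWWW
WWWWWWW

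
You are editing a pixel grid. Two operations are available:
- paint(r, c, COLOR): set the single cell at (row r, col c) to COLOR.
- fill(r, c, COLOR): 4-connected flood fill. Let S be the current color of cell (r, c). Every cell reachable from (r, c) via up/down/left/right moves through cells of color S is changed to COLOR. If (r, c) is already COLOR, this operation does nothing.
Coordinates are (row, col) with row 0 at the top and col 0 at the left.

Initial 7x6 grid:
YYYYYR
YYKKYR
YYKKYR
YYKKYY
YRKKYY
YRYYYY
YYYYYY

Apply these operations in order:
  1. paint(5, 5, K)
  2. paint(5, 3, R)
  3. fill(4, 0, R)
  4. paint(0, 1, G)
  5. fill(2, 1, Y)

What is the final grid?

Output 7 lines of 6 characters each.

After op 1 paint(5,5,K):
YYYYYR
YYKKYR
YYKKYR
YYKKYY
YRKKYY
YRYYYK
YYYYYY
After op 2 paint(5,3,R):
YYYYYR
YYKKYR
YYKKYR
YYKKYY
YRKKYY
YRYRYK
YYYYYY
After op 3 fill(4,0,R) [27 cells changed]:
RRRRRR
RRKKRR
RRKKRR
RRKKRR
RRKKRR
RRRRRK
RRRRRR
After op 4 paint(0,1,G):
RGRRRR
RRKKRR
RRKKRR
RRKKRR
RRKKRR
RRRRRK
RRRRRR
After op 5 fill(2,1,Y) [32 cells changed]:
YGYYYY
YYKKYY
YYKKYY
YYKKYY
YYKKYY
YYYYYK
YYYYYY

Answer: YGYYYY
YYKKYY
YYKKYY
YYKKYY
YYKKYY
YYYYYK
YYYYYY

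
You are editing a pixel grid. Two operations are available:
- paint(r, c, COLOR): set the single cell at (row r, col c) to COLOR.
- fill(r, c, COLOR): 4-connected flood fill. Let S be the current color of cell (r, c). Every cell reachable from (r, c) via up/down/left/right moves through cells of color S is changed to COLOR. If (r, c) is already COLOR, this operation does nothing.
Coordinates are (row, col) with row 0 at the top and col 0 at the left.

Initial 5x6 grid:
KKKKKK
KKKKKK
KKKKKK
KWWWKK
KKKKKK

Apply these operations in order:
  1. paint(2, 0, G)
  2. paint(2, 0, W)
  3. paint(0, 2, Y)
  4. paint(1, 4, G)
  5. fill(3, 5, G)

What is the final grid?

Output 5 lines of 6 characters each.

Answer: GGYGGG
GGGGGG
WGGGGG
GWWWGG
GGGGGG

Derivation:
After op 1 paint(2,0,G):
KKKKKK
KKKKKK
GKKKKK
KWWWKK
KKKKKK
After op 2 paint(2,0,W):
KKKKKK
KKKKKK
WKKKKK
KWWWKK
KKKKKK
After op 3 paint(0,2,Y):
KKYKKK
KKKKKK
WKKKKK
KWWWKK
KKKKKK
After op 4 paint(1,4,G):
KKYKKK
KKKKGK
WKKKKK
KWWWKK
KKKKKK
After op 5 fill(3,5,G) [24 cells changed]:
GGYGGG
GGGGGG
WGGGGG
GWWWGG
GGGGGG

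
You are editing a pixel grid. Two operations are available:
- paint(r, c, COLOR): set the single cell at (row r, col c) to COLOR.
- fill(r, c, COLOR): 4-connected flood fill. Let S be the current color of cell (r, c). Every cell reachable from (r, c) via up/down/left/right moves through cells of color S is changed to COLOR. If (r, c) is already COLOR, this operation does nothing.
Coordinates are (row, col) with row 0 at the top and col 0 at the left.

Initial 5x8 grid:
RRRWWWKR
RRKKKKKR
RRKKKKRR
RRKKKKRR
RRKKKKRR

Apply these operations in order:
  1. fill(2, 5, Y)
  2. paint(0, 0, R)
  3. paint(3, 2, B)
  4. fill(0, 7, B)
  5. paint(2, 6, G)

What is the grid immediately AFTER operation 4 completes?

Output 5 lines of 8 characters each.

After op 1 fill(2,5,Y) [18 cells changed]:
RRRWWWYR
RRYYYYYR
RRYYYYRR
RRYYYYRR
RRYYYYRR
After op 2 paint(0,0,R):
RRRWWWYR
RRYYYYYR
RRYYYYRR
RRYYYYRR
RRYYYYRR
After op 3 paint(3,2,B):
RRRWWWYR
RRYYYYYR
RRYYYYRR
RRBYYYRR
RRYYYYRR
After op 4 fill(0,7,B) [8 cells changed]:
RRRWWWYB
RRYYYYYB
RRYYYYBB
RRBYYYBB
RRYYYYBB

Answer: RRRWWWYB
RRYYYYYB
RRYYYYBB
RRBYYYBB
RRYYYYBB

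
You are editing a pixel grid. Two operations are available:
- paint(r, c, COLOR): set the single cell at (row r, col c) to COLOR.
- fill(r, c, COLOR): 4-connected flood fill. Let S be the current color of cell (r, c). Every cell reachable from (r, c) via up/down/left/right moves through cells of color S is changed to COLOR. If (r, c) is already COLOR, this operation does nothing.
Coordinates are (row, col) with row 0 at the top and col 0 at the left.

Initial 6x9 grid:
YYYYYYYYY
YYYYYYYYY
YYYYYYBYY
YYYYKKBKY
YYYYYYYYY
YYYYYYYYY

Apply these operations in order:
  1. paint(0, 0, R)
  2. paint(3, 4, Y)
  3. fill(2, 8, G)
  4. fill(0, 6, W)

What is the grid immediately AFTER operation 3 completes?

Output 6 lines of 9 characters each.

After op 1 paint(0,0,R):
RYYYYYYYY
YYYYYYYYY
YYYYYYBYY
YYYYKKBKY
YYYYYYYYY
YYYYYYYYY
After op 2 paint(3,4,Y):
RYYYYYYYY
YYYYYYYYY
YYYYYYBYY
YYYYYKBKY
YYYYYYYYY
YYYYYYYYY
After op 3 fill(2,8,G) [49 cells changed]:
RGGGGGGGG
GGGGGGGGG
GGGGGGBGG
GGGGGKBKG
GGGGGGGGG
GGGGGGGGG

Answer: RGGGGGGGG
GGGGGGGGG
GGGGGGBGG
GGGGGKBKG
GGGGGGGGG
GGGGGGGGG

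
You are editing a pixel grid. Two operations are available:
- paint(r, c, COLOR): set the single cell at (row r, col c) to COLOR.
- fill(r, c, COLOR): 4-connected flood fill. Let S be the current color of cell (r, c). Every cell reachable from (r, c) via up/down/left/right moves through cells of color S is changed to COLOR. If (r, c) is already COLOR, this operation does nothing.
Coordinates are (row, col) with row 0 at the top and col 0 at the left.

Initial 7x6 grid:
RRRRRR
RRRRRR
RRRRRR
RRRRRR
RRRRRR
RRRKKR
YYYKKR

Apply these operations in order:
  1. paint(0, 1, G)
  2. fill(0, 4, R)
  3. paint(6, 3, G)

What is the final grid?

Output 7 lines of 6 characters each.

After op 1 paint(0,1,G):
RGRRRR
RRRRRR
RRRRRR
RRRRRR
RRRRRR
RRRKKR
YYYKKR
After op 2 fill(0,4,R) [0 cells changed]:
RGRRRR
RRRRRR
RRRRRR
RRRRRR
RRRRRR
RRRKKR
YYYKKR
After op 3 paint(6,3,G):
RGRRRR
RRRRRR
RRRRRR
RRRRRR
RRRRRR
RRRKKR
YYYGKR

Answer: RGRRRR
RRRRRR
RRRRRR
RRRRRR
RRRRRR
RRRKKR
YYYGKR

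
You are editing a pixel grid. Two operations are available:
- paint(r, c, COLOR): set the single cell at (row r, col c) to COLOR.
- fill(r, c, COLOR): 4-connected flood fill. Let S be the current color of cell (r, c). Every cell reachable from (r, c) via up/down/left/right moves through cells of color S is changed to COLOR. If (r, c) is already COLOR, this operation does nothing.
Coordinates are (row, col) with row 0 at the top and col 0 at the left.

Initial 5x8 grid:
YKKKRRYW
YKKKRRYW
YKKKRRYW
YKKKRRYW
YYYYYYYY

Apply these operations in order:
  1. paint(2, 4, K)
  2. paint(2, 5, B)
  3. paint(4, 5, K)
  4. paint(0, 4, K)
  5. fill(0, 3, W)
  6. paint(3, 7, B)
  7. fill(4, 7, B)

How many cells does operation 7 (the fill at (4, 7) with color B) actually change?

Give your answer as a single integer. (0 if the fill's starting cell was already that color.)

Answer: 6

Derivation:
After op 1 paint(2,4,K):
YKKKRRYW
YKKKRRYW
YKKKKRYW
YKKKRRYW
YYYYYYYY
After op 2 paint(2,5,B):
YKKKRRYW
YKKKRRYW
YKKKKBYW
YKKKRRYW
YYYYYYYY
After op 3 paint(4,5,K):
YKKKRRYW
YKKKRRYW
YKKKKBYW
YKKKRRYW
YYYYYKYY
After op 4 paint(0,4,K):
YKKKKRYW
YKKKRRYW
YKKKKBYW
YKKKRRYW
YYYYYKYY
After op 5 fill(0,3,W) [14 cells changed]:
YWWWWRYW
YWWWRRYW
YWWWWBYW
YWWWRRYW
YYYYYKYY
After op 6 paint(3,7,B):
YWWWWRYW
YWWWRRYW
YWWWWBYW
YWWWRRYB
YYYYYKYY
After op 7 fill(4,7,B) [6 cells changed]:
YWWWWRBW
YWWWRRBW
YWWWWBBW
YWWWRRBB
YYYYYKBB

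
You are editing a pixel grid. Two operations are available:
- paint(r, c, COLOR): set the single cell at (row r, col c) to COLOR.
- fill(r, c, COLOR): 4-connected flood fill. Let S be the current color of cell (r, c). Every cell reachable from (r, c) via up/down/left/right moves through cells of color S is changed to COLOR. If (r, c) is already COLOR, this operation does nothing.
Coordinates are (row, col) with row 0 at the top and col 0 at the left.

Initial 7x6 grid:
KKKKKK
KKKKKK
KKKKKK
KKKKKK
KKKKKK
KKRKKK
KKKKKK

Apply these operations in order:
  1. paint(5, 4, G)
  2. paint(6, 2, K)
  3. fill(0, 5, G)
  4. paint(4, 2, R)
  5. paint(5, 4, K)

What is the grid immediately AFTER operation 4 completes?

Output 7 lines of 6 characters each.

Answer: GGGGGG
GGGGGG
GGGGGG
GGGGGG
GGRGGG
GGRGGG
GGGGGG

Derivation:
After op 1 paint(5,4,G):
KKKKKK
KKKKKK
KKKKKK
KKKKKK
KKKKKK
KKRKGK
KKKKKK
After op 2 paint(6,2,K):
KKKKKK
KKKKKK
KKKKKK
KKKKKK
KKKKKK
KKRKGK
KKKKKK
After op 3 fill(0,5,G) [40 cells changed]:
GGGGGG
GGGGGG
GGGGGG
GGGGGG
GGGGGG
GGRGGG
GGGGGG
After op 4 paint(4,2,R):
GGGGGG
GGGGGG
GGGGGG
GGGGGG
GGRGGG
GGRGGG
GGGGGG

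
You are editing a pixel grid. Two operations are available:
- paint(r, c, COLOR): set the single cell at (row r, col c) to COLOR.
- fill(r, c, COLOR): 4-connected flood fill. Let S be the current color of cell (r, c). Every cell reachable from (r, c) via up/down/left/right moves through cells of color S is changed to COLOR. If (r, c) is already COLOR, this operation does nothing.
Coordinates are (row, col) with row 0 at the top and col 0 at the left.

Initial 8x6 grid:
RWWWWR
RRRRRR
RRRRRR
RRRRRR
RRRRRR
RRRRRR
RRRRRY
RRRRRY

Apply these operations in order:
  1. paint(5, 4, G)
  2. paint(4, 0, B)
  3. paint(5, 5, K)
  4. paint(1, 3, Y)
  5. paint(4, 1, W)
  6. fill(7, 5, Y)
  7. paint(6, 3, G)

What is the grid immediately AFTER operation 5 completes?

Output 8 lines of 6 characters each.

Answer: RWWWWR
RRRYRR
RRRRRR
RRRRRR
BWRRRR
RRRRGK
RRRRRY
RRRRRY

Derivation:
After op 1 paint(5,4,G):
RWWWWR
RRRRRR
RRRRRR
RRRRRR
RRRRRR
RRRRGR
RRRRRY
RRRRRY
After op 2 paint(4,0,B):
RWWWWR
RRRRRR
RRRRRR
RRRRRR
BRRRRR
RRRRGR
RRRRRY
RRRRRY
After op 3 paint(5,5,K):
RWWWWR
RRRRRR
RRRRRR
RRRRRR
BRRRRR
RRRRGK
RRRRRY
RRRRRY
After op 4 paint(1,3,Y):
RWWWWR
RRRYRR
RRRRRR
RRRRRR
BRRRRR
RRRRGK
RRRRRY
RRRRRY
After op 5 paint(4,1,W):
RWWWWR
RRRYRR
RRRRRR
RRRRRR
BWRRRR
RRRRGK
RRRRRY
RRRRRY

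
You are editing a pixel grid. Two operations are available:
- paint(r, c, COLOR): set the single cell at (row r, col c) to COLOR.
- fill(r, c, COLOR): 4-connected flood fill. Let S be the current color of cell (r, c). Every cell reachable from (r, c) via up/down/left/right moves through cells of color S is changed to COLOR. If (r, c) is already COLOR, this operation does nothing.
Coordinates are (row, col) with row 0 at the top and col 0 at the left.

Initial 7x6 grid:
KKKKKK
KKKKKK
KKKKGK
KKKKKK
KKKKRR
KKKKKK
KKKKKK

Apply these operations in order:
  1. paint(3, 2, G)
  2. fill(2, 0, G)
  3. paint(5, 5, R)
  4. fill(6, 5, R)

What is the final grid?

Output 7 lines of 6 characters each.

After op 1 paint(3,2,G):
KKKKKK
KKKKKK
KKKKGK
KKGKKK
KKKKRR
KKKKKK
KKKKKK
After op 2 fill(2,0,G) [38 cells changed]:
GGGGGG
GGGGGG
GGGGGG
GGGGGG
GGGGRR
GGGGGG
GGGGGG
After op 3 paint(5,5,R):
GGGGGG
GGGGGG
GGGGGG
GGGGGG
GGGGRR
GGGGGR
GGGGGG
After op 4 fill(6,5,R) [39 cells changed]:
RRRRRR
RRRRRR
RRRRRR
RRRRRR
RRRRRR
RRRRRR
RRRRRR

Answer: RRRRRR
RRRRRR
RRRRRR
RRRRRR
RRRRRR
RRRRRR
RRRRRR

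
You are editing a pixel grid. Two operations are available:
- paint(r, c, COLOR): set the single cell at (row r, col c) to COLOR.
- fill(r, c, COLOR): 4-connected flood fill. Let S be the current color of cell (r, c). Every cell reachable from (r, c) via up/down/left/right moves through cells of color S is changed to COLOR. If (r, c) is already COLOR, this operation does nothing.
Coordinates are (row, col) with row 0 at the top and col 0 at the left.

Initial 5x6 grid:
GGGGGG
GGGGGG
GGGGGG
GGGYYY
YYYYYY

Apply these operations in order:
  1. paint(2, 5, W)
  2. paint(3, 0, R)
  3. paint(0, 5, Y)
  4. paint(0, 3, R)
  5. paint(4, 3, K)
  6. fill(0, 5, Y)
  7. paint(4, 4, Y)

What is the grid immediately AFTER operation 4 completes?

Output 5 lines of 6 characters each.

After op 1 paint(2,5,W):
GGGGGG
GGGGGG
GGGGGW
GGGYYY
YYYYYY
After op 2 paint(3,0,R):
GGGGGG
GGGGGG
GGGGGW
RGGYYY
YYYYYY
After op 3 paint(0,5,Y):
GGGGGY
GGGGGG
GGGGGW
RGGYYY
YYYYYY
After op 4 paint(0,3,R):
GGGRGY
GGGGGG
GGGGGW
RGGYYY
YYYYYY

Answer: GGGRGY
GGGGGG
GGGGGW
RGGYYY
YYYYYY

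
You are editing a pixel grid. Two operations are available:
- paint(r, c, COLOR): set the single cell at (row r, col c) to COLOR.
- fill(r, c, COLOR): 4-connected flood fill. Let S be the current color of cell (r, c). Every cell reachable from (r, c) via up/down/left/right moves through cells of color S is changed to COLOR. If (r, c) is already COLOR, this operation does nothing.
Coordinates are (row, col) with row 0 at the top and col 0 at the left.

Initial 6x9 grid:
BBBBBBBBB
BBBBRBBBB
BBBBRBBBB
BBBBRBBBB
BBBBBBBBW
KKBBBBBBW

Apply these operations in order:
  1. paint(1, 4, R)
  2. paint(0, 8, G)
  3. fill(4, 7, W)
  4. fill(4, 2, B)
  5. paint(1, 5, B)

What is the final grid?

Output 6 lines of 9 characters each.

Answer: BBBBBBBBG
BBBBRBBBB
BBBBRBBBB
BBBBRBBBB
BBBBBBBBB
KKBBBBBBB

Derivation:
After op 1 paint(1,4,R):
BBBBBBBBB
BBBBRBBBB
BBBBRBBBB
BBBBRBBBB
BBBBBBBBW
KKBBBBBBW
After op 2 paint(0,8,G):
BBBBBBBBG
BBBBRBBBB
BBBBRBBBB
BBBBRBBBB
BBBBBBBBW
KKBBBBBBW
After op 3 fill(4,7,W) [46 cells changed]:
WWWWWWWWG
WWWWRWWWW
WWWWRWWWW
WWWWRWWWW
WWWWWWWWW
KKWWWWWWW
After op 4 fill(4,2,B) [48 cells changed]:
BBBBBBBBG
BBBBRBBBB
BBBBRBBBB
BBBBRBBBB
BBBBBBBBB
KKBBBBBBB
After op 5 paint(1,5,B):
BBBBBBBBG
BBBBRBBBB
BBBBRBBBB
BBBBRBBBB
BBBBBBBBB
KKBBBBBBB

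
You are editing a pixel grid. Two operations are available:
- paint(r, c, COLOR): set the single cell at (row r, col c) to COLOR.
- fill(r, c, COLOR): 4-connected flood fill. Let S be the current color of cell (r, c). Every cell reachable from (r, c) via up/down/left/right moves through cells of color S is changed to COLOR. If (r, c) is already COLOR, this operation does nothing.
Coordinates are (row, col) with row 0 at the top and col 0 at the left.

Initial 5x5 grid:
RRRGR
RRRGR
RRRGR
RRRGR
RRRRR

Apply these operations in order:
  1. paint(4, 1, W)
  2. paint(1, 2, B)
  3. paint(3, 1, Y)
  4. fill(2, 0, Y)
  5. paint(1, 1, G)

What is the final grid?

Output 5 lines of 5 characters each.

Answer: YYYGY
YGBGY
YYYGY
YYYGY
YWYYY

Derivation:
After op 1 paint(4,1,W):
RRRGR
RRRGR
RRRGR
RRRGR
RWRRR
After op 2 paint(1,2,B):
RRRGR
RRBGR
RRRGR
RRRGR
RWRRR
After op 3 paint(3,1,Y):
RRRGR
RRBGR
RRRGR
RYRGR
RWRRR
After op 4 fill(2,0,Y) [18 cells changed]:
YYYGY
YYBGY
YYYGY
YYYGY
YWYYY
After op 5 paint(1,1,G):
YYYGY
YGBGY
YYYGY
YYYGY
YWYYY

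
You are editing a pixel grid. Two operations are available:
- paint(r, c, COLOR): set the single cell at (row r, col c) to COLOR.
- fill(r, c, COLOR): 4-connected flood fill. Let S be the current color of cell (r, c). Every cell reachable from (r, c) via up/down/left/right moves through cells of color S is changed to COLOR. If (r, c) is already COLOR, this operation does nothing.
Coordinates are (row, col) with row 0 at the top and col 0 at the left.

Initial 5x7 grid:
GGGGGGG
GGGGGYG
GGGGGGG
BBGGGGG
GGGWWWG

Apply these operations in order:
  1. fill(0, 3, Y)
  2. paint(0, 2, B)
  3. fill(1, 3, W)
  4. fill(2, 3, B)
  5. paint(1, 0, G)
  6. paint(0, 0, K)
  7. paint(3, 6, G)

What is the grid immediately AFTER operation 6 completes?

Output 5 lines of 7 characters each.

Answer: KBBBBBB
GBBBBBB
BBBBBBB
BBBBBBB
BBBBBBB

Derivation:
After op 1 fill(0,3,Y) [29 cells changed]:
YYYYYYY
YYYYYYY
YYYYYYY
BBYYYYY
YYYWWWY
After op 2 paint(0,2,B):
YYBYYYY
YYYYYYY
YYYYYYY
BBYYYYY
YYYWWWY
After op 3 fill(1,3,W) [29 cells changed]:
WWBWWWW
WWWWWWW
WWWWWWW
BBWWWWW
WWWWWWW
After op 4 fill(2,3,B) [32 cells changed]:
BBBBBBB
BBBBBBB
BBBBBBB
BBBBBBB
BBBBBBB
After op 5 paint(1,0,G):
BBBBBBB
GBBBBBB
BBBBBBB
BBBBBBB
BBBBBBB
After op 6 paint(0,0,K):
KBBBBBB
GBBBBBB
BBBBBBB
BBBBBBB
BBBBBBB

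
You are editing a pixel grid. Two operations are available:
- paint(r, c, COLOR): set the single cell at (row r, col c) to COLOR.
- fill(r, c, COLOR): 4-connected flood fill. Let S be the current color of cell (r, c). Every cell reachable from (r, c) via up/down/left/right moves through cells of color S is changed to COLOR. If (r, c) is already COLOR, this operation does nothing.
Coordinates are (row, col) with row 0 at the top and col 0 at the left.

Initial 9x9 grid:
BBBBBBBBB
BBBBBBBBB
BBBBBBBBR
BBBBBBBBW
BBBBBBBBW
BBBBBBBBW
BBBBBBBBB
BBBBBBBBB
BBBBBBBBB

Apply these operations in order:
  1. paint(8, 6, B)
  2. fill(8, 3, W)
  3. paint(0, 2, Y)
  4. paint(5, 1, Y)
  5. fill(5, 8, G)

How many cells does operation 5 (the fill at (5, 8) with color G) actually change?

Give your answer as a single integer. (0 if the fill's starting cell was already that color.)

Answer: 78

Derivation:
After op 1 paint(8,6,B):
BBBBBBBBB
BBBBBBBBB
BBBBBBBBR
BBBBBBBBW
BBBBBBBBW
BBBBBBBBW
BBBBBBBBB
BBBBBBBBB
BBBBBBBBB
After op 2 fill(8,3,W) [77 cells changed]:
WWWWWWWWW
WWWWWWWWW
WWWWWWWWR
WWWWWWWWW
WWWWWWWWW
WWWWWWWWW
WWWWWWWWW
WWWWWWWWW
WWWWWWWWW
After op 3 paint(0,2,Y):
WWYWWWWWW
WWWWWWWWW
WWWWWWWWR
WWWWWWWWW
WWWWWWWWW
WWWWWWWWW
WWWWWWWWW
WWWWWWWWW
WWWWWWWWW
After op 4 paint(5,1,Y):
WWYWWWWWW
WWWWWWWWW
WWWWWWWWR
WWWWWWWWW
WWWWWWWWW
WYWWWWWWW
WWWWWWWWW
WWWWWWWWW
WWWWWWWWW
After op 5 fill(5,8,G) [78 cells changed]:
GGYGGGGGG
GGGGGGGGG
GGGGGGGGR
GGGGGGGGG
GGGGGGGGG
GYGGGGGGG
GGGGGGGGG
GGGGGGGGG
GGGGGGGGG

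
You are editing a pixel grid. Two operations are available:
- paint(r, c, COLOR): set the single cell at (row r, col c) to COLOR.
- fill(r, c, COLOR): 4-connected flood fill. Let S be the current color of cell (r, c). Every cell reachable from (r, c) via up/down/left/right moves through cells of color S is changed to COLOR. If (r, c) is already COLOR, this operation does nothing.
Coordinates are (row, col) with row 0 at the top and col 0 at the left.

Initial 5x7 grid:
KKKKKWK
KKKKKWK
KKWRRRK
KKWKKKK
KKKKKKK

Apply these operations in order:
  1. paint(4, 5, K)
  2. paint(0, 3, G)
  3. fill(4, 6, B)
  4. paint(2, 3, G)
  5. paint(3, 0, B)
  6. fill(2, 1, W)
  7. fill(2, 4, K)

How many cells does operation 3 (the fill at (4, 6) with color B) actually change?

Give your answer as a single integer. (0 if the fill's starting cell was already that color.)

After op 1 paint(4,5,K):
KKKKKWK
KKKKKWK
KKWRRRK
KKWKKKK
KKKKKKK
After op 2 paint(0,3,G):
KKKGKWK
KKKKKWK
KKWRRRK
KKWKKKK
KKKKKKK
After op 3 fill(4,6,B) [27 cells changed]:
BBBGBWB
BBBBBWB
BBWRRRB
BBWBBBB
BBBBBBB

Answer: 27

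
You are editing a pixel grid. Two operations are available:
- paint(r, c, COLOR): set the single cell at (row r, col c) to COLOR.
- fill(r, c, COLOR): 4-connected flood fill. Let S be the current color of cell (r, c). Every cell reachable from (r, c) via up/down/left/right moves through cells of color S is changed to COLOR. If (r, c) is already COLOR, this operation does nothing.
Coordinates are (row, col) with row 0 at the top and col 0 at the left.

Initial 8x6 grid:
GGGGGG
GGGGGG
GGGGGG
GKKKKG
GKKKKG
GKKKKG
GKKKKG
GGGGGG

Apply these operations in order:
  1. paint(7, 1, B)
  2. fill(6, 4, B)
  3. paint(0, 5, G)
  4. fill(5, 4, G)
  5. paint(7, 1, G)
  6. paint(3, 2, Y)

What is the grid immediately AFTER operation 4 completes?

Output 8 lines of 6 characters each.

Answer: GGGGGG
GGGGGG
GGGGGG
GGGGGG
GGGGGG
GGGGGG
GGGGGG
GGGGGG

Derivation:
After op 1 paint(7,1,B):
GGGGGG
GGGGGG
GGGGGG
GKKKKG
GKKKKG
GKKKKG
GKKKKG
GBGGGG
After op 2 fill(6,4,B) [16 cells changed]:
GGGGGG
GGGGGG
GGGGGG
GBBBBG
GBBBBG
GBBBBG
GBBBBG
GBGGGG
After op 3 paint(0,5,G):
GGGGGG
GGGGGG
GGGGGG
GBBBBG
GBBBBG
GBBBBG
GBBBBG
GBGGGG
After op 4 fill(5,4,G) [17 cells changed]:
GGGGGG
GGGGGG
GGGGGG
GGGGGG
GGGGGG
GGGGGG
GGGGGG
GGGGGG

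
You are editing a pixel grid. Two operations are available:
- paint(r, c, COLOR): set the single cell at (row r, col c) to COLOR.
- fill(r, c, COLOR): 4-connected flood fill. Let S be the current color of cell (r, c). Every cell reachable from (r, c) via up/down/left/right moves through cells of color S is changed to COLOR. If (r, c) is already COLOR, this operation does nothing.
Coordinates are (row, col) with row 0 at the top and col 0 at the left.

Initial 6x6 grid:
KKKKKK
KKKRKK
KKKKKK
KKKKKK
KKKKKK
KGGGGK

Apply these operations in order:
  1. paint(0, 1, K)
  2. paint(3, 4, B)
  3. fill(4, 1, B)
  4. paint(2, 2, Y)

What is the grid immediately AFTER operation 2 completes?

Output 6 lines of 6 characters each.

After op 1 paint(0,1,K):
KKKKKK
KKKRKK
KKKKKK
KKKKKK
KKKKKK
KGGGGK
After op 2 paint(3,4,B):
KKKKKK
KKKRKK
KKKKKK
KKKKBK
KKKKKK
KGGGGK

Answer: KKKKKK
KKKRKK
KKKKKK
KKKKBK
KKKKKK
KGGGGK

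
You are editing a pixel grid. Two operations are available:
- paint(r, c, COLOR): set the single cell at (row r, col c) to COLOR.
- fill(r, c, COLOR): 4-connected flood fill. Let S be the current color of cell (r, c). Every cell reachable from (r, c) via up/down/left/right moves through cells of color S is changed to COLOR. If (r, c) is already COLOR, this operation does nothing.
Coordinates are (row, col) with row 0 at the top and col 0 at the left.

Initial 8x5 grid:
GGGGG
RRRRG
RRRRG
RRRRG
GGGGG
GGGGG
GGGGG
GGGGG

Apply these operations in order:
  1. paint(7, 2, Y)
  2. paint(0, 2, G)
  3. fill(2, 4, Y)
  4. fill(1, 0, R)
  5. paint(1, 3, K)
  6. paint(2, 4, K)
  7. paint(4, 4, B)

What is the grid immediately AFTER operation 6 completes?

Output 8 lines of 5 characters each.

Answer: YYYYY
RRRKY
RRRRK
RRRRY
YYYYY
YYYYY
YYYYY
YYYYY

Derivation:
After op 1 paint(7,2,Y):
GGGGG
RRRRG
RRRRG
RRRRG
GGGGG
GGGGG
GGGGG
GGYGG
After op 2 paint(0,2,G):
GGGGG
RRRRG
RRRRG
RRRRG
GGGGG
GGGGG
GGGGG
GGYGG
After op 3 fill(2,4,Y) [27 cells changed]:
YYYYY
RRRRY
RRRRY
RRRRY
YYYYY
YYYYY
YYYYY
YYYYY
After op 4 fill(1,0,R) [0 cells changed]:
YYYYY
RRRRY
RRRRY
RRRRY
YYYYY
YYYYY
YYYYY
YYYYY
After op 5 paint(1,3,K):
YYYYY
RRRKY
RRRRY
RRRRY
YYYYY
YYYYY
YYYYY
YYYYY
After op 6 paint(2,4,K):
YYYYY
RRRKY
RRRRK
RRRRY
YYYYY
YYYYY
YYYYY
YYYYY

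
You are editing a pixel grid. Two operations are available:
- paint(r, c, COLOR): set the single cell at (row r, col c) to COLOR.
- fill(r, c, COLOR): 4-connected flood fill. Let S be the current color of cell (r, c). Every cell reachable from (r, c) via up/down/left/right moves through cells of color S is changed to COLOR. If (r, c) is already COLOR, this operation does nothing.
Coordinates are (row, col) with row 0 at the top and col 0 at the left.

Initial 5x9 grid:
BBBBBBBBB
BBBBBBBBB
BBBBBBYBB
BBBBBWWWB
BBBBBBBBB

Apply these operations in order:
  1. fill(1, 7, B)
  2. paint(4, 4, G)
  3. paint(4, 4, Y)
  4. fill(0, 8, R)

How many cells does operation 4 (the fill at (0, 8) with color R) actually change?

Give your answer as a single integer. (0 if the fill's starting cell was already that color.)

Answer: 40

Derivation:
After op 1 fill(1,7,B) [0 cells changed]:
BBBBBBBBB
BBBBBBBBB
BBBBBBYBB
BBBBBWWWB
BBBBBBBBB
After op 2 paint(4,4,G):
BBBBBBBBB
BBBBBBBBB
BBBBBBYBB
BBBBBWWWB
BBBBGBBBB
After op 3 paint(4,4,Y):
BBBBBBBBB
BBBBBBBBB
BBBBBBYBB
BBBBBWWWB
BBBBYBBBB
After op 4 fill(0,8,R) [40 cells changed]:
RRRRRRRRR
RRRRRRRRR
RRRRRRYRR
RRRRRWWWR
RRRRYRRRR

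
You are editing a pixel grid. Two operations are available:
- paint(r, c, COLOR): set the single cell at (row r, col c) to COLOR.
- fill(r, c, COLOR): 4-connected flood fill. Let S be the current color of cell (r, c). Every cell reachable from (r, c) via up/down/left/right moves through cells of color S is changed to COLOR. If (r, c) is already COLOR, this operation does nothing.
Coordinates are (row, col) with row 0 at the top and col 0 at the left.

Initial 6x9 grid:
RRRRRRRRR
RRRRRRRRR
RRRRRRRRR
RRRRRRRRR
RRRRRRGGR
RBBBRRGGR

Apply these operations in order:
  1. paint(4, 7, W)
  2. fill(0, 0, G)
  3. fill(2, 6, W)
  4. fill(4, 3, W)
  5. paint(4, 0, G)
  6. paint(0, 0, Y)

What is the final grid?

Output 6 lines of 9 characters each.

After op 1 paint(4,7,W):
RRRRRRRRR
RRRRRRRRR
RRRRRRRRR
RRRRRRRRR
RRRRRRGWR
RBBBRRGGR
After op 2 fill(0,0,G) [47 cells changed]:
GGGGGGGGG
GGGGGGGGG
GGGGGGGGG
GGGGGGGGG
GGGGGGGWG
GBBBGGGGG
After op 3 fill(2,6,W) [50 cells changed]:
WWWWWWWWW
WWWWWWWWW
WWWWWWWWW
WWWWWWWWW
WWWWWWWWW
WBBBWWWWW
After op 4 fill(4,3,W) [0 cells changed]:
WWWWWWWWW
WWWWWWWWW
WWWWWWWWW
WWWWWWWWW
WWWWWWWWW
WBBBWWWWW
After op 5 paint(4,0,G):
WWWWWWWWW
WWWWWWWWW
WWWWWWWWW
WWWWWWWWW
GWWWWWWWW
WBBBWWWWW
After op 6 paint(0,0,Y):
YWWWWWWWW
WWWWWWWWW
WWWWWWWWW
WWWWWWWWW
GWWWWWWWW
WBBBWWWWW

Answer: YWWWWWWWW
WWWWWWWWW
WWWWWWWWW
WWWWWWWWW
GWWWWWWWW
WBBBWWWWW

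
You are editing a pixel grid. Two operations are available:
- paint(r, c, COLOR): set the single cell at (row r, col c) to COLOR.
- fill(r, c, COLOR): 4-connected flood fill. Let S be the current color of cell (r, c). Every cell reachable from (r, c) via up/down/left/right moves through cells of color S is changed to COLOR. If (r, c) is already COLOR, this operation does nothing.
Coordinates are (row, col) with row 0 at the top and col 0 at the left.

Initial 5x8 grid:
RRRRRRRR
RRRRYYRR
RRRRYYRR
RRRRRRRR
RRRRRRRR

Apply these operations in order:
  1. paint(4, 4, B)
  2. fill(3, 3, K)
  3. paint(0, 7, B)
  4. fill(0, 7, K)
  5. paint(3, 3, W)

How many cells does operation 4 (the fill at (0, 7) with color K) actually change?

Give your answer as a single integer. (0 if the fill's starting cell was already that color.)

Answer: 1

Derivation:
After op 1 paint(4,4,B):
RRRRRRRR
RRRRYYRR
RRRRYYRR
RRRRRRRR
RRRRBRRR
After op 2 fill(3,3,K) [35 cells changed]:
KKKKKKKK
KKKKYYKK
KKKKYYKK
KKKKKKKK
KKKKBKKK
After op 3 paint(0,7,B):
KKKKKKKB
KKKKYYKK
KKKKYYKK
KKKKKKKK
KKKKBKKK
After op 4 fill(0,7,K) [1 cells changed]:
KKKKKKKK
KKKKYYKK
KKKKYYKK
KKKKKKKK
KKKKBKKK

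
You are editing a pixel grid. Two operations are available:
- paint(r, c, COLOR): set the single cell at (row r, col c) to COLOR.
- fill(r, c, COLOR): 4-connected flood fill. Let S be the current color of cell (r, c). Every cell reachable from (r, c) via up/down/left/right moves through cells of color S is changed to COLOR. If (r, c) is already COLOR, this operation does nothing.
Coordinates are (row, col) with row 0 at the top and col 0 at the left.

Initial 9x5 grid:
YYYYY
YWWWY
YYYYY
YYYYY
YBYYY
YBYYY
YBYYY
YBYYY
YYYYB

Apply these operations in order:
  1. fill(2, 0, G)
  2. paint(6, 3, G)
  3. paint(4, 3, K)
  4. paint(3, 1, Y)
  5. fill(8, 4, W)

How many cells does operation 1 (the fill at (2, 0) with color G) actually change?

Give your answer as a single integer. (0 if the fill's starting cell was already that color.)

After op 1 fill(2,0,G) [37 cells changed]:
GGGGG
GWWWG
GGGGG
GGGGG
GBGGG
GBGGG
GBGGG
GBGGG
GGGGB

Answer: 37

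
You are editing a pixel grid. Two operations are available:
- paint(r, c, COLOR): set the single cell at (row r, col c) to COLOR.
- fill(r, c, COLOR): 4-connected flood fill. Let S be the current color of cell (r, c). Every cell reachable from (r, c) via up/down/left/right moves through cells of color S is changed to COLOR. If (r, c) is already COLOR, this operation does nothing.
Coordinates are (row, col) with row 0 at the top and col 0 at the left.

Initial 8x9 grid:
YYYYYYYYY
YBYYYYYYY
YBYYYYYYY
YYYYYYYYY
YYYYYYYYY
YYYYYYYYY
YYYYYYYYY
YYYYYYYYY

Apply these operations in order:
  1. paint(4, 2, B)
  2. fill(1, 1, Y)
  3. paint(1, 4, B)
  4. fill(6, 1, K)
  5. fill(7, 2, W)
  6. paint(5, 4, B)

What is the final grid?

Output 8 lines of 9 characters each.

Answer: WWWWWWWWW
WWWWBWWWW
WWWWWWWWW
WWWWWWWWW
WWBWWWWWW
WWWWBWWWW
WWWWWWWWW
WWWWWWWWW

Derivation:
After op 1 paint(4,2,B):
YYYYYYYYY
YBYYYYYYY
YBYYYYYYY
YYYYYYYYY
YYBYYYYYY
YYYYYYYYY
YYYYYYYYY
YYYYYYYYY
After op 2 fill(1,1,Y) [2 cells changed]:
YYYYYYYYY
YYYYYYYYY
YYYYYYYYY
YYYYYYYYY
YYBYYYYYY
YYYYYYYYY
YYYYYYYYY
YYYYYYYYY
After op 3 paint(1,4,B):
YYYYYYYYY
YYYYBYYYY
YYYYYYYYY
YYYYYYYYY
YYBYYYYYY
YYYYYYYYY
YYYYYYYYY
YYYYYYYYY
After op 4 fill(6,1,K) [70 cells changed]:
KKKKKKKKK
KKKKBKKKK
KKKKKKKKK
KKKKKKKKK
KKBKKKKKK
KKKKKKKKK
KKKKKKKKK
KKKKKKKKK
After op 5 fill(7,2,W) [70 cells changed]:
WWWWWWWWW
WWWWBWWWW
WWWWWWWWW
WWWWWWWWW
WWBWWWWWW
WWWWWWWWW
WWWWWWWWW
WWWWWWWWW
After op 6 paint(5,4,B):
WWWWWWWWW
WWWWBWWWW
WWWWWWWWW
WWWWWWWWW
WWBWWWWWW
WWWWBWWWW
WWWWWWWWW
WWWWWWWWW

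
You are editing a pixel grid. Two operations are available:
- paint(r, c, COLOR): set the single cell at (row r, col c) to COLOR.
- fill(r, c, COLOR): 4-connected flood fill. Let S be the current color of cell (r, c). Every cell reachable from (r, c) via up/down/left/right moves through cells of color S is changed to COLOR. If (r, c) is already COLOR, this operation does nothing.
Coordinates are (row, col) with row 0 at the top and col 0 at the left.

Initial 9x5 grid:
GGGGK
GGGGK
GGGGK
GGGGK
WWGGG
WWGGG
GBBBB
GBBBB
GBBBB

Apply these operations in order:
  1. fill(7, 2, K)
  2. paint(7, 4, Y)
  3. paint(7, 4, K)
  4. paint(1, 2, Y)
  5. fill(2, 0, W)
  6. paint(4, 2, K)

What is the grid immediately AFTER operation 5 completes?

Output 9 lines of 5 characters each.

After op 1 fill(7,2,K) [12 cells changed]:
GGGGK
GGGGK
GGGGK
GGGGK
WWGGG
WWGGG
GKKKK
GKKKK
GKKKK
After op 2 paint(7,4,Y):
GGGGK
GGGGK
GGGGK
GGGGK
WWGGG
WWGGG
GKKKK
GKKKY
GKKKK
After op 3 paint(7,4,K):
GGGGK
GGGGK
GGGGK
GGGGK
WWGGG
WWGGG
GKKKK
GKKKK
GKKKK
After op 4 paint(1,2,Y):
GGGGK
GGYGK
GGGGK
GGGGK
WWGGG
WWGGG
GKKKK
GKKKK
GKKKK
After op 5 fill(2,0,W) [21 cells changed]:
WWWWK
WWYWK
WWWWK
WWWWK
WWWWW
WWWWW
GKKKK
GKKKK
GKKKK

Answer: WWWWK
WWYWK
WWWWK
WWWWK
WWWWW
WWWWW
GKKKK
GKKKK
GKKKK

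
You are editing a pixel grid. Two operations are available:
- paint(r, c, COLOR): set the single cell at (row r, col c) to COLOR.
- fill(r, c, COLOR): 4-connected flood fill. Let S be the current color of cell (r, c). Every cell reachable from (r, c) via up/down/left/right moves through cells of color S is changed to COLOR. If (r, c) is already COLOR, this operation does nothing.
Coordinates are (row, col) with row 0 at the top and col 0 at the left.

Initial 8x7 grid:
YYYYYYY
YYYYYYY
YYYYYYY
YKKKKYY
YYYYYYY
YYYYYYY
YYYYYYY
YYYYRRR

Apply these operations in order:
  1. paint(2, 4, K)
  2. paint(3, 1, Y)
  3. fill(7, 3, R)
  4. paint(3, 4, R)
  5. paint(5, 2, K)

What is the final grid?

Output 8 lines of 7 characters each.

Answer: RRRRRRR
RRRRRRR
RRRRKRR
RRKKRRR
RRRRRRR
RRKRRRR
RRRRRRR
RRRRRRR

Derivation:
After op 1 paint(2,4,K):
YYYYYYY
YYYYYYY
YYYYKYY
YKKKKYY
YYYYYYY
YYYYYYY
YYYYYYY
YYYYRRR
After op 2 paint(3,1,Y):
YYYYYYY
YYYYYYY
YYYYKYY
YYKKKYY
YYYYYYY
YYYYYYY
YYYYYYY
YYYYRRR
After op 3 fill(7,3,R) [49 cells changed]:
RRRRRRR
RRRRRRR
RRRRKRR
RRKKKRR
RRRRRRR
RRRRRRR
RRRRRRR
RRRRRRR
After op 4 paint(3,4,R):
RRRRRRR
RRRRRRR
RRRRKRR
RRKKRRR
RRRRRRR
RRRRRRR
RRRRRRR
RRRRRRR
After op 5 paint(5,2,K):
RRRRRRR
RRRRRRR
RRRRKRR
RRKKRRR
RRRRRRR
RRKRRRR
RRRRRRR
RRRRRRR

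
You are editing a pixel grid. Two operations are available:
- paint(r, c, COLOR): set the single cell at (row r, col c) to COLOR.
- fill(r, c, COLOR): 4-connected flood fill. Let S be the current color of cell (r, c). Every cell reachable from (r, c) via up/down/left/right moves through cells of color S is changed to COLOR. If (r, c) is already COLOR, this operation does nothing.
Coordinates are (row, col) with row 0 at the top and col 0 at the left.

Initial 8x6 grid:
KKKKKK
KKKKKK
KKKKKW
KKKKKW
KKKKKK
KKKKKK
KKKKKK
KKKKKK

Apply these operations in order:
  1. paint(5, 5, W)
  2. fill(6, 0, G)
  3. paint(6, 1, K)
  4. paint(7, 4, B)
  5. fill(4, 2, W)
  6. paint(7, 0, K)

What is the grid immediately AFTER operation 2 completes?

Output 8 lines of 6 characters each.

After op 1 paint(5,5,W):
KKKKKK
KKKKKK
KKKKKW
KKKKKW
KKKKKK
KKKKKW
KKKKKK
KKKKKK
After op 2 fill(6,0,G) [45 cells changed]:
GGGGGG
GGGGGG
GGGGGW
GGGGGW
GGGGGG
GGGGGW
GGGGGG
GGGGGG

Answer: GGGGGG
GGGGGG
GGGGGW
GGGGGW
GGGGGG
GGGGGW
GGGGGG
GGGGGG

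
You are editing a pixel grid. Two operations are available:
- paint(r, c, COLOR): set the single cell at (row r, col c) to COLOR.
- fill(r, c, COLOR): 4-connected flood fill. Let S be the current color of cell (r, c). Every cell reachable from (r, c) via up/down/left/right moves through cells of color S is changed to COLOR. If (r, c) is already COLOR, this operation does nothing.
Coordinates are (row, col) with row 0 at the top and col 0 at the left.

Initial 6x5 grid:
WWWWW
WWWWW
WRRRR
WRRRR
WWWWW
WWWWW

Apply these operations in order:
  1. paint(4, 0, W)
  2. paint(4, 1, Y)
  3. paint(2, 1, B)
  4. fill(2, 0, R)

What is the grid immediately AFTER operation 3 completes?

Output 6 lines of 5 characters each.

After op 1 paint(4,0,W):
WWWWW
WWWWW
WRRRR
WRRRR
WWWWW
WWWWW
After op 2 paint(4,1,Y):
WWWWW
WWWWW
WRRRR
WRRRR
WYWWW
WWWWW
After op 3 paint(2,1,B):
WWWWW
WWWWW
WBRRR
WRRRR
WYWWW
WWWWW

Answer: WWWWW
WWWWW
WBRRR
WRRRR
WYWWW
WWWWW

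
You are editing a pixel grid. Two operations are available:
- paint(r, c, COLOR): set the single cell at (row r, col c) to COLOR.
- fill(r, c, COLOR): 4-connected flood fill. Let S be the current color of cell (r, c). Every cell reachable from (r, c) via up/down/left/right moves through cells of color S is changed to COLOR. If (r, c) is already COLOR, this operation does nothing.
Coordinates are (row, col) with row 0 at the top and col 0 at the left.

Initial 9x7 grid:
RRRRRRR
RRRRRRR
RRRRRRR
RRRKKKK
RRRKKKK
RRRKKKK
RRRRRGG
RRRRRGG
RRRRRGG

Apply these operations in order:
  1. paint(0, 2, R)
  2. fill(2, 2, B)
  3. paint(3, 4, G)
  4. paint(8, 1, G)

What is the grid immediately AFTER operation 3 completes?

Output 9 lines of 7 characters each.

Answer: BBBBBBB
BBBBBBB
BBBBBBB
BBBKGKK
BBBKKKK
BBBKKKK
BBBBBGG
BBBBBGG
BBBBBGG

Derivation:
After op 1 paint(0,2,R):
RRRRRRR
RRRRRRR
RRRRRRR
RRRKKKK
RRRKKKK
RRRKKKK
RRRRRGG
RRRRRGG
RRRRRGG
After op 2 fill(2,2,B) [45 cells changed]:
BBBBBBB
BBBBBBB
BBBBBBB
BBBKKKK
BBBKKKK
BBBKKKK
BBBBBGG
BBBBBGG
BBBBBGG
After op 3 paint(3,4,G):
BBBBBBB
BBBBBBB
BBBBBBB
BBBKGKK
BBBKKKK
BBBKKKK
BBBBBGG
BBBBBGG
BBBBBGG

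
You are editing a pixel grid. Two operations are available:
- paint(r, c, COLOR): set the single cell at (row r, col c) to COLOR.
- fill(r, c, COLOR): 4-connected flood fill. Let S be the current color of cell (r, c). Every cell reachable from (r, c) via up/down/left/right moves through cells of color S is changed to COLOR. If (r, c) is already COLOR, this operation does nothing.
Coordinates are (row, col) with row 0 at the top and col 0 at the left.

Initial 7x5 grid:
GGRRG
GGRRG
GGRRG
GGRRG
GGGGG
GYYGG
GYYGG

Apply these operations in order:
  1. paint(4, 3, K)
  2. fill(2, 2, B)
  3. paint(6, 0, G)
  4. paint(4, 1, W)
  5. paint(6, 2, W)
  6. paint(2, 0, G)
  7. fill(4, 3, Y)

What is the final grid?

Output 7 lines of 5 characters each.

Answer: GGBBG
GGBBG
GGBBG
GGBBG
GWGYG
GYYGG
GYWGG

Derivation:
After op 1 paint(4,3,K):
GGRRG
GGRRG
GGRRG
GGRRG
GGGKG
GYYGG
GYYGG
After op 2 fill(2,2,B) [8 cells changed]:
GGBBG
GGBBG
GGBBG
GGBBG
GGGKG
GYYGG
GYYGG
After op 3 paint(6,0,G):
GGBBG
GGBBG
GGBBG
GGBBG
GGGKG
GYYGG
GYYGG
After op 4 paint(4,1,W):
GGBBG
GGBBG
GGBBG
GGBBG
GWGKG
GYYGG
GYYGG
After op 5 paint(6,2,W):
GGBBG
GGBBG
GGBBG
GGBBG
GWGKG
GYYGG
GYWGG
After op 6 paint(2,0,G):
GGBBG
GGBBG
GGBBG
GGBBG
GWGKG
GYYGG
GYWGG
After op 7 fill(4,3,Y) [1 cells changed]:
GGBBG
GGBBG
GGBBG
GGBBG
GWGYG
GYYGG
GYWGG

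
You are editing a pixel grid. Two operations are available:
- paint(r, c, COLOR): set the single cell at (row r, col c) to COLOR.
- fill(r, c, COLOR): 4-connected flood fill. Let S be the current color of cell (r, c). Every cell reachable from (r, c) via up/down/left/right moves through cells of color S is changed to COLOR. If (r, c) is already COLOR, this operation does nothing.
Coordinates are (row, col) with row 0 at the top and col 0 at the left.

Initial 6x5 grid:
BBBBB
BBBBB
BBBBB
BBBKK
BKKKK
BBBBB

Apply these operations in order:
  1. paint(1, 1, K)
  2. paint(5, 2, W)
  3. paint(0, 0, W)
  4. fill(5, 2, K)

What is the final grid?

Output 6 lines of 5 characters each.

After op 1 paint(1,1,K):
BBBBB
BKBBB
BBBBB
BBBKK
BKKKK
BBBBB
After op 2 paint(5,2,W):
BBBBB
BKBBB
BBBBB
BBBKK
BKKKK
BBWBB
After op 3 paint(0,0,W):
WBBBB
BKBBB
BBBBB
BBBKK
BKKKK
BBWBB
After op 4 fill(5,2,K) [1 cells changed]:
WBBBB
BKBBB
BBBBB
BBBKK
BKKKK
BBKBB

Answer: WBBBB
BKBBB
BBBBB
BBBKK
BKKKK
BBKBB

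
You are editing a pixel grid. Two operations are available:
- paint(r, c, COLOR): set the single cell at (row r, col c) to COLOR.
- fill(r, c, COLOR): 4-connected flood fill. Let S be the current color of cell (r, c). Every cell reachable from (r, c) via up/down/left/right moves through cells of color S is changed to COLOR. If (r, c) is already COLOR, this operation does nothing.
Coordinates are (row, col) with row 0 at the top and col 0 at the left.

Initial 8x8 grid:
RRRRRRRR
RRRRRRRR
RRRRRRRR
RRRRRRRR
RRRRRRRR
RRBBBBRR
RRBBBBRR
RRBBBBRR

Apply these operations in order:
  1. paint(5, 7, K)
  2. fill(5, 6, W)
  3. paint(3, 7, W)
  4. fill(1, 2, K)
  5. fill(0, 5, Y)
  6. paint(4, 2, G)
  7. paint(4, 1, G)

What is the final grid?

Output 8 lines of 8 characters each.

Answer: YYYYYYYY
YYYYYYYY
YYYYYYYY
YYYYYYYY
YGGYYYYY
YYBBBBYY
YYBBBBYY
YYBBBBYY

Derivation:
After op 1 paint(5,7,K):
RRRRRRRR
RRRRRRRR
RRRRRRRR
RRRRRRRR
RRRRRRRR
RRBBBBRK
RRBBBBRR
RRBBBBRR
After op 2 fill(5,6,W) [51 cells changed]:
WWWWWWWW
WWWWWWWW
WWWWWWWW
WWWWWWWW
WWWWWWWW
WWBBBBWK
WWBBBBWW
WWBBBBWW
After op 3 paint(3,7,W):
WWWWWWWW
WWWWWWWW
WWWWWWWW
WWWWWWWW
WWWWWWWW
WWBBBBWK
WWBBBBWW
WWBBBBWW
After op 4 fill(1,2,K) [51 cells changed]:
KKKKKKKK
KKKKKKKK
KKKKKKKK
KKKKKKKK
KKKKKKKK
KKBBBBKK
KKBBBBKK
KKBBBBKK
After op 5 fill(0,5,Y) [52 cells changed]:
YYYYYYYY
YYYYYYYY
YYYYYYYY
YYYYYYYY
YYYYYYYY
YYBBBBYY
YYBBBBYY
YYBBBBYY
After op 6 paint(4,2,G):
YYYYYYYY
YYYYYYYY
YYYYYYYY
YYYYYYYY
YYGYYYYY
YYBBBBYY
YYBBBBYY
YYBBBBYY
After op 7 paint(4,1,G):
YYYYYYYY
YYYYYYYY
YYYYYYYY
YYYYYYYY
YGGYYYYY
YYBBBBYY
YYBBBBYY
YYBBBBYY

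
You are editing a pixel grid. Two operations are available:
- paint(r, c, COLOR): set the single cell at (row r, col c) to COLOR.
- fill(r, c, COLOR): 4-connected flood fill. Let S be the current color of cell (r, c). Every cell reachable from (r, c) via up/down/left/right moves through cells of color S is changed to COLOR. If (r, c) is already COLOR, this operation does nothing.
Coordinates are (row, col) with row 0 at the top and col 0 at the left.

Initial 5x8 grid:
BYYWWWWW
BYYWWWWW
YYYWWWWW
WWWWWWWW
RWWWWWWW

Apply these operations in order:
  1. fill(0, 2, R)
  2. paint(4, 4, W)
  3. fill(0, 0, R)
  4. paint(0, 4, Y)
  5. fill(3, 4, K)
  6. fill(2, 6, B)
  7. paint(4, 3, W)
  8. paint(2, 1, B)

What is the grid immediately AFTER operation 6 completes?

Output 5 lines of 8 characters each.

Answer: RRRBYBBB
RRRBBBBB
RRRBBBBB
BBBBBBBB
RBBBBBBB

Derivation:
After op 1 fill(0,2,R) [7 cells changed]:
BRRWWWWW
BRRWWWWW
RRRWWWWW
WWWWWWWW
RWWWWWWW
After op 2 paint(4,4,W):
BRRWWWWW
BRRWWWWW
RRRWWWWW
WWWWWWWW
RWWWWWWW
After op 3 fill(0,0,R) [2 cells changed]:
RRRWWWWW
RRRWWWWW
RRRWWWWW
WWWWWWWW
RWWWWWWW
After op 4 paint(0,4,Y):
RRRWYWWW
RRRWWWWW
RRRWWWWW
WWWWWWWW
RWWWWWWW
After op 5 fill(3,4,K) [29 cells changed]:
RRRKYKKK
RRRKKKKK
RRRKKKKK
KKKKKKKK
RKKKKKKK
After op 6 fill(2,6,B) [29 cells changed]:
RRRBYBBB
RRRBBBBB
RRRBBBBB
BBBBBBBB
RBBBBBBB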